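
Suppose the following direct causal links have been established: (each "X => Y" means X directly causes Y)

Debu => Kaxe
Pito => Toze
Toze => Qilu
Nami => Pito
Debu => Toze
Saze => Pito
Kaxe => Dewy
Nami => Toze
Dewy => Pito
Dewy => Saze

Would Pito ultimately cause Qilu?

There is a causal chain: Pito → Toze → Qilu.

Yes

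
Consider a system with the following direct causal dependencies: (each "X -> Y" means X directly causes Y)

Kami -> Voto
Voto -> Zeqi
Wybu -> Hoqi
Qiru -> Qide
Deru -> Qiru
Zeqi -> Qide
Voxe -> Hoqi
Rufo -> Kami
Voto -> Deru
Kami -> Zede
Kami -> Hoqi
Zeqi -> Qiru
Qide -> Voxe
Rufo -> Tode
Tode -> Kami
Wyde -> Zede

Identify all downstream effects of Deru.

Hoqi, Qide, Qiru, Voxe

Direct effects: Qiru.
2 steps out: Qide.
3 steps out: Voxe.
4 steps out: Hoqi.
Not reachable from it: Rufo, Tode, Kami, Voto, Wybu, Wyde, Zeqi, Zede.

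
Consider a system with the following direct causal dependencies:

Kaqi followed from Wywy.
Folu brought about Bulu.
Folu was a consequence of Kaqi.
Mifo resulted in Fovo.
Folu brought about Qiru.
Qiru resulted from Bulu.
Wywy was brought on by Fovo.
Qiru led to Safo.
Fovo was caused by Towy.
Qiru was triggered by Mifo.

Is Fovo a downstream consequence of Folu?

Folu leads to Bulu, Qiru, Safo; Fovo is not among them.

No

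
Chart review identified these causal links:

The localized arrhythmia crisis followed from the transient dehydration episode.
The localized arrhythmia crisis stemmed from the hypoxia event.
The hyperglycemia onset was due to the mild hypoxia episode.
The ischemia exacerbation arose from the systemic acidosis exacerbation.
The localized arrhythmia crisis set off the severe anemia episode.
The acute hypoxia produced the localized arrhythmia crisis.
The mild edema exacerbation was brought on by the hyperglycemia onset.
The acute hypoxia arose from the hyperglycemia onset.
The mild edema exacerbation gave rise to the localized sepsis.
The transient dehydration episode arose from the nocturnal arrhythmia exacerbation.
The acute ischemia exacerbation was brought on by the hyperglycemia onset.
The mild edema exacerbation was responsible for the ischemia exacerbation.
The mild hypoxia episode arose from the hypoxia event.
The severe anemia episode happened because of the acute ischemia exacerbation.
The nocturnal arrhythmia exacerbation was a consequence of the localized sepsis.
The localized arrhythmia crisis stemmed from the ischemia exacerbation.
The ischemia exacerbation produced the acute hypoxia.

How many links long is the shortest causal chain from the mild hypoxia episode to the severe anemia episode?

3

Shortest chain: the mild hypoxia episode → the hyperglycemia onset → the acute ischemia exacerbation → the severe anemia episode.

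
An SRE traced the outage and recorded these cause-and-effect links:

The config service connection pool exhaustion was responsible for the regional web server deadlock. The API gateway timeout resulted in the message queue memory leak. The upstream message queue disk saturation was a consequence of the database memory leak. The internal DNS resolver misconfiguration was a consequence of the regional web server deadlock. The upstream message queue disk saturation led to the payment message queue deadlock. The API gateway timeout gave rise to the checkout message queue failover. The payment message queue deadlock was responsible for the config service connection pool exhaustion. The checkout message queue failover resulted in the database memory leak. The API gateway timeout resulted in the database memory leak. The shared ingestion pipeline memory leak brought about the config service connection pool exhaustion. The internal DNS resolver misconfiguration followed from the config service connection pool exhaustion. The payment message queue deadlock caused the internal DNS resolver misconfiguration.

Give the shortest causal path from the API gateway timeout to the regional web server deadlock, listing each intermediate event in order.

the API gateway timeout → the database memory leak → the upstream message queue disk saturation → the payment message queue deadlock → the config service connection pool exhaustion → the regional web server deadlock

the API gateway timeout → the database memory leak
the database memory leak → the upstream message queue disk saturation
the upstream message queue disk saturation → the payment message queue deadlock
the payment message queue deadlock → the config service connection pool exhaustion
the config service connection pool exhaustion → the regional web server deadlock
Length: 5 steps.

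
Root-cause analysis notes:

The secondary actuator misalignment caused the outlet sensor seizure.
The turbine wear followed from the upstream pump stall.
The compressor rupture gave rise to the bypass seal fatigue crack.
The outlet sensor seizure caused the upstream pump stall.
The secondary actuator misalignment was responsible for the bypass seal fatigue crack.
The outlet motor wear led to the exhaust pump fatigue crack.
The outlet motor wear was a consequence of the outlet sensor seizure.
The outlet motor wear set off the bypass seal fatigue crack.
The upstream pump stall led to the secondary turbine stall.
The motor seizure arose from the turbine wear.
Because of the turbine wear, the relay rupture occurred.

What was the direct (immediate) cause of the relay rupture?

Upstream contributors include the secondary actuator misalignment, the outlet sensor seizure, the upstream pump stall, but only the turbine wear feeds directly into the relay rupture.

the turbine wear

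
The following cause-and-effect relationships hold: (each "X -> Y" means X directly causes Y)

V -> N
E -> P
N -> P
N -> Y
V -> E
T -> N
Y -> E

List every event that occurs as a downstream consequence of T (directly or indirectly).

E, N, P, Y

Direct effects: N.
2 steps out: Y, P.
3 steps out: E.
Not reachable from it: V.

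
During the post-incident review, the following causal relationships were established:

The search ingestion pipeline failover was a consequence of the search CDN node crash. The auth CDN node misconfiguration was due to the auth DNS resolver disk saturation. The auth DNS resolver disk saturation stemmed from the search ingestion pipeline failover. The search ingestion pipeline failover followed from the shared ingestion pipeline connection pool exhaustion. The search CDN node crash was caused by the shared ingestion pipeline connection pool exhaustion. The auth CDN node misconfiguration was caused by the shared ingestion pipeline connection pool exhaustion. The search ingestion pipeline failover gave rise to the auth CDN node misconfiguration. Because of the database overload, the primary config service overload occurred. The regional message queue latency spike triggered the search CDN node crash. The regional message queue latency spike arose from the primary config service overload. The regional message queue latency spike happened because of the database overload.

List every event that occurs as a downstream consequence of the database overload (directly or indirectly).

Direct effects: the primary config service overload, the regional message queue latency spike.
2 steps out: the search CDN node crash.
3 steps out: the search ingestion pipeline failover.
4 steps out: the auth DNS resolver disk saturation, the auth CDN node misconfiguration.
Not reachable from it: the shared ingestion pipeline connection pool exhaustion.

the auth CDN node misconfiguration, the auth DNS resolver disk saturation, the primary config service overload, the regional message queue latency spike, the search CDN node crash, the search ingestion pipeline failover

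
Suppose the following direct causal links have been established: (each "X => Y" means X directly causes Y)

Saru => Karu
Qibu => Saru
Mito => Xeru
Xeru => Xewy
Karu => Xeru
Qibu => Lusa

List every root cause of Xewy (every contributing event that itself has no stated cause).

Tracing upstream from Xewy: Xewy ← Xeru ← Karu ← Saru ← Qibu.
A separate upstream branch: Xewy ← Xeru ← Mito.
Each of those chain origins has no stated cause.

Mito, Qibu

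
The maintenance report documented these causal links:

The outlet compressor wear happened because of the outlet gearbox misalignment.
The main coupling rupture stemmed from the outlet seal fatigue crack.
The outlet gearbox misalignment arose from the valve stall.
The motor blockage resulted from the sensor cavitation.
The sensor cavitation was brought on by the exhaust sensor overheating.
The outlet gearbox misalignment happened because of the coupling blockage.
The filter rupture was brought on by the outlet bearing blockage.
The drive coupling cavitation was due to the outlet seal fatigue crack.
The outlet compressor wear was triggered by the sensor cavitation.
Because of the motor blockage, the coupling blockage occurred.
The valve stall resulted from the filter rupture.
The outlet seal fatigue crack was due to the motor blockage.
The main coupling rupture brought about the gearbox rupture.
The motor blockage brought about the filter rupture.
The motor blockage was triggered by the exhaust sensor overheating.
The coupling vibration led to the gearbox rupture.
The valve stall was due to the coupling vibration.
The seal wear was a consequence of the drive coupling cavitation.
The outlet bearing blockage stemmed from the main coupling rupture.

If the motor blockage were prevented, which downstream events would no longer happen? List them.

Downstream of the motor blockage: the coupling blockage, the outlet seal fatigue crack, the main coupling rupture, the drive coupling cavitation, the gearbox rupture, the seal wear, the outlet bearing blockage, the filter rupture, the valve stall, the outlet gearbox misalignment, the outlet compressor wear.
Of those, still caused via another path: the gearbox rupture, the valve stall, the outlet gearbox misalignment, the outlet compressor wear.
The remainder have no surviving cause.

the coupling blockage, the drive coupling cavitation, the filter rupture, the main coupling rupture, the outlet bearing blockage, the outlet seal fatigue crack, the seal wear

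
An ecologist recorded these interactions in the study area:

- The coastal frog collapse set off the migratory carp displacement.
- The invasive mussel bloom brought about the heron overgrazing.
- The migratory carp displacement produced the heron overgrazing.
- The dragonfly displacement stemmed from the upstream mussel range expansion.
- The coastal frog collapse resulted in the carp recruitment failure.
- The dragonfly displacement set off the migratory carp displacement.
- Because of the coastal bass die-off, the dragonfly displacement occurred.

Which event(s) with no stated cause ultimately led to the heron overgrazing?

the coastal bass die-off, the coastal frog collapse, the invasive mussel bloom, the upstream mussel range expansion

Tracing upstream from the heron overgrazing: the heron overgrazing ← the migratory carp displacement ← the coastal frog collapse.
A separate upstream branch: the heron overgrazing ← the migratory carp displacement ← the dragonfly displacement ← the coastal bass die-off.
A separate upstream branch: the heron overgrazing ← the migratory carp displacement ← the dragonfly displacement ← the upstream mussel range expansion.
A separate upstream branch: the heron overgrazing ← the invasive mussel bloom.
Each of those chain origins has no stated cause.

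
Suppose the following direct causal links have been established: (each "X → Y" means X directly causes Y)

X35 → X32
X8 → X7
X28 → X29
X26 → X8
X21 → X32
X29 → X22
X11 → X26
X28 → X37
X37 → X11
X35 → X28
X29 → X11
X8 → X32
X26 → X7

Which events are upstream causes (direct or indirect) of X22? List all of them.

Immediate cause of X22: X29.
Further upstream: X35, X28.

X28, X29, X35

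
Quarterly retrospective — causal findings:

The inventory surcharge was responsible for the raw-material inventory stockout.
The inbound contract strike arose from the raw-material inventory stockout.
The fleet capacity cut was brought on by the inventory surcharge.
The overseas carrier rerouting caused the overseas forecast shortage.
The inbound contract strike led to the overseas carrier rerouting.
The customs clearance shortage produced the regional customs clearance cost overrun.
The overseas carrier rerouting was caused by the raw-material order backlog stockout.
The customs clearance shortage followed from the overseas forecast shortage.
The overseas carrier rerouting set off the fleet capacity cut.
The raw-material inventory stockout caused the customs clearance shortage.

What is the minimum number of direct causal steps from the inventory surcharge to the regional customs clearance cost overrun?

Shortest chain: the inventory surcharge → the raw-material inventory stockout → the customs clearance shortage → the regional customs clearance cost overrun.

3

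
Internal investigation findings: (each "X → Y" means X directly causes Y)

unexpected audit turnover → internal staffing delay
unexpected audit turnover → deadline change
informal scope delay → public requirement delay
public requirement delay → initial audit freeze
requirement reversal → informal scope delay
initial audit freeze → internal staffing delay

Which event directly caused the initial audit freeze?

Upstream contributors include the requirement reversal, the informal scope delay, but only the public requirement delay feeds directly into the initial audit freeze.

the public requirement delay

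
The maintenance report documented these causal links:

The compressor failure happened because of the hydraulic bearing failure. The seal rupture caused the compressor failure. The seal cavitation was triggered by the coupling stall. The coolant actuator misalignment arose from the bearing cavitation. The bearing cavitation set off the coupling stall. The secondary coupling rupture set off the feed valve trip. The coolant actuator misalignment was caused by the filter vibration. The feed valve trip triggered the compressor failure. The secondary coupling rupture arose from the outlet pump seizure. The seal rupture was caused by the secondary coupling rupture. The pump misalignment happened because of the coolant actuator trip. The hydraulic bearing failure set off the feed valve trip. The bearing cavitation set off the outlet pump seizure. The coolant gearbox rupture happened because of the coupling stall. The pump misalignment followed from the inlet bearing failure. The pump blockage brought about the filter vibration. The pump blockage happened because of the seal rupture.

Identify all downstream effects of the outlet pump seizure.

the compressor failure, the coolant actuator misalignment, the feed valve trip, the filter vibration, the pump blockage, the seal rupture, the secondary coupling rupture

Direct effects: the secondary coupling rupture.
2 steps out: the seal rupture, the feed valve trip.
3 steps out: the pump blockage, the compressor failure.
4 steps out: the filter vibration.
5 steps out: the coolant actuator misalignment.
Not reachable from it: the bearing cavitation, the coupling stall, the seal cavitation, the coolant gearbox rupture, the coolant actuator trip, the inlet bearing failure, the pump misalignment, the hydraulic bearing failure.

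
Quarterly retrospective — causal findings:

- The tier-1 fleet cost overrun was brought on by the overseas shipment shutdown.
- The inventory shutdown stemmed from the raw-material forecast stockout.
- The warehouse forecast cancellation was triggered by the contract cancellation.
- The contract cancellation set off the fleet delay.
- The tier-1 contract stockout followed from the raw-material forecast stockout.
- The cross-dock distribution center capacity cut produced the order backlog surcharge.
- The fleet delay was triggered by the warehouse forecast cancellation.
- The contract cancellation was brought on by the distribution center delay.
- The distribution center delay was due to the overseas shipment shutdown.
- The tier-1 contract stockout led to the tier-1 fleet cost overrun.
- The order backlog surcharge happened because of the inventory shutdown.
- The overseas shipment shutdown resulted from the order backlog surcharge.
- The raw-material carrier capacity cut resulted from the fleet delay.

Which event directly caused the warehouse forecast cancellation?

Upstream contributors include the raw-material forecast stockout, the inventory shutdown, the order backlog surcharge, the overseas shipment shutdown, the distribution center delay, the cross-dock distribution center capacity cut, but only the contract cancellation feeds directly into the warehouse forecast cancellation.

the contract cancellation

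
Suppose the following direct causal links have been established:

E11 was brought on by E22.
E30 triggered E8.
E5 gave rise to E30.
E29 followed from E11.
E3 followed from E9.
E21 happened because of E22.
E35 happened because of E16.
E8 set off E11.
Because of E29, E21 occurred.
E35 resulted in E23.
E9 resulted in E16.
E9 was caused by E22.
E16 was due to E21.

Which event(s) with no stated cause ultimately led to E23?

E22, E5

Tracing upstream from E23: E23 ← E35 ← E16 ← E21 ← E29 ← E11 ← E8 ← E30 ← E5.
A separate upstream branch: E23 ← E35 ← E16 ← E9 ← E22.
Each of those chain origins has no stated cause.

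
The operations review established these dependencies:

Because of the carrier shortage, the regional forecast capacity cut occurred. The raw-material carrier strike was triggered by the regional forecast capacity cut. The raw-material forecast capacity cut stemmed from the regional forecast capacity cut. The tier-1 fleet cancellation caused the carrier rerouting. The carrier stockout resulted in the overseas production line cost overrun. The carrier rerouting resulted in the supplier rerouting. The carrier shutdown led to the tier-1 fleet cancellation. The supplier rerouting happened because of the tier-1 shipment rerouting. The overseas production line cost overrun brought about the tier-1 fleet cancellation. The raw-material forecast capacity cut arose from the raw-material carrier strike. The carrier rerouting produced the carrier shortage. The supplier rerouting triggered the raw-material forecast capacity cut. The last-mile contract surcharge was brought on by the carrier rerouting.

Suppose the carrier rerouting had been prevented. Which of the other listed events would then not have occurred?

the carrier shortage, the last-mile contract surcharge, the raw-material carrier strike, the regional forecast capacity cut

Downstream of the carrier rerouting: the last-mile contract surcharge, the carrier shortage, the regional forecast capacity cut, the supplier rerouting, the raw-material carrier strike, the raw-material forecast capacity cut.
Of those, still caused via another path: the supplier rerouting, the raw-material forecast capacity cut.
The remainder have no surviving cause.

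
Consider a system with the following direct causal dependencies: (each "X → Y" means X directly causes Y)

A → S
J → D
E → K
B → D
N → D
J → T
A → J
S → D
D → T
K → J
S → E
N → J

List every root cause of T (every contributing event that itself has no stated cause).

Tracing upstream from T: T ← J ← A.
A separate upstream branch: T ← D ← B.
A separate upstream branch: T ← J ← N.
Each of those chain origins has no stated cause.

A, B, N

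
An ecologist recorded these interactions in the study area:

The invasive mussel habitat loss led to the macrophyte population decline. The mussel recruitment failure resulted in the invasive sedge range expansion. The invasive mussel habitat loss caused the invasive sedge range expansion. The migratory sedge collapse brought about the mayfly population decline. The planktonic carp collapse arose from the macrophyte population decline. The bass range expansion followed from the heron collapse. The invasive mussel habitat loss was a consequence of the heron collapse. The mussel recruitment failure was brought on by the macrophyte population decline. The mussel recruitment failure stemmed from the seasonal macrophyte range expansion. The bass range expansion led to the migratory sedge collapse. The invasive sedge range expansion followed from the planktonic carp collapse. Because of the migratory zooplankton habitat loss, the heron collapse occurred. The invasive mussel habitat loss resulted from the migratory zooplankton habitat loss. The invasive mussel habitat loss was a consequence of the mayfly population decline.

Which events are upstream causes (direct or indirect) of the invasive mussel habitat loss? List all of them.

Immediate causes of the invasive mussel habitat loss: the migratory zooplankton habitat loss, the heron collapse, the mayfly population decline.
Further upstream: the bass range expansion, the migratory sedge collapse.

the bass range expansion, the heron collapse, the mayfly population decline, the migratory sedge collapse, the migratory zooplankton habitat loss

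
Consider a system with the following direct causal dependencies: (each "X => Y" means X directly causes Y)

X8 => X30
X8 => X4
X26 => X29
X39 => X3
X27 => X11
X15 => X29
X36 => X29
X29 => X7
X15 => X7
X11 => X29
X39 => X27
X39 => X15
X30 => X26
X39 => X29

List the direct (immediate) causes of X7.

X15, X29

Upstream contributors include X39, X27, X36, X8, X30, X11, X26, but only X15, X29 feed directly into X7.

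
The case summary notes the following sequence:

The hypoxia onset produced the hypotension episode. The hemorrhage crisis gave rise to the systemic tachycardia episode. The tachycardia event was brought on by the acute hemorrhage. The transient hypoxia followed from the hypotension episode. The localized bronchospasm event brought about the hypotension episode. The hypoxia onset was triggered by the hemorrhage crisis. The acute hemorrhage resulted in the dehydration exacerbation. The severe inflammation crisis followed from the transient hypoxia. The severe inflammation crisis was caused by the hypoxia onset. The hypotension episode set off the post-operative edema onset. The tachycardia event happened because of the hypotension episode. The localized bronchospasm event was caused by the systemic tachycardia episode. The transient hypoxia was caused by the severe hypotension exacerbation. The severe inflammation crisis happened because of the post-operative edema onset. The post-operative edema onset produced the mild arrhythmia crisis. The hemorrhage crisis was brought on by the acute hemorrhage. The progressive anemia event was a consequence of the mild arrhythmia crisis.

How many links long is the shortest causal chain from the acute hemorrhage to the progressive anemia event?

Shortest chain: the acute hemorrhage → the hemorrhage crisis → the hypoxia onset → the hypotension episode → the post-operative edema onset → the mild arrhythmia crisis → the progressive anemia event.

6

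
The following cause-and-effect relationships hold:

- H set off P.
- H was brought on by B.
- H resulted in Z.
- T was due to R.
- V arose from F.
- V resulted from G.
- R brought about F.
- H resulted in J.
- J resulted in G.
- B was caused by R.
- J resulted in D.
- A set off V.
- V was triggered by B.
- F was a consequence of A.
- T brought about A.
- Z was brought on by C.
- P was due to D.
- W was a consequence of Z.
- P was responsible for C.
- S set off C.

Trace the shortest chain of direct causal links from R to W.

R → B
B → H
H → Z
Z → W
Length: 4 steps.

R → B → H → Z → W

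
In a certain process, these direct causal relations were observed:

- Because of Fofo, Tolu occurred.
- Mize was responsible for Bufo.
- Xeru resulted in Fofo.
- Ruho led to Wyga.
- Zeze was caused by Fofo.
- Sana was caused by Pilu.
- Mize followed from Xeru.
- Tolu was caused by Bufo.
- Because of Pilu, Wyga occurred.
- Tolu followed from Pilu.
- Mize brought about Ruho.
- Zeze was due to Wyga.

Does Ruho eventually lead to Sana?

No

Ruho leads to Wyga, Zeze; Sana is not among them.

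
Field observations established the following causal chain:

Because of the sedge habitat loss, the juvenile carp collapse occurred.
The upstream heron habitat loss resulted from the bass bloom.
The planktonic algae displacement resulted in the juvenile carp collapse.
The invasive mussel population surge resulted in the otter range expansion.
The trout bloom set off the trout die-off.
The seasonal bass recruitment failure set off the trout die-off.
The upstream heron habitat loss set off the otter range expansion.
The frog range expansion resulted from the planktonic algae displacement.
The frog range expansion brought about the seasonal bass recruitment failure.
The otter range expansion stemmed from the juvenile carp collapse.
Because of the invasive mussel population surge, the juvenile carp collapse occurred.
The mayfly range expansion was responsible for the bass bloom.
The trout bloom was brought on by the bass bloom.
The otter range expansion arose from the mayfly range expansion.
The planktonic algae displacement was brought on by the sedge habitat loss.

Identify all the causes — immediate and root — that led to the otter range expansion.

the bass bloom, the invasive mussel population surge, the juvenile carp collapse, the mayfly range expansion, the planktonic algae displacement, the sedge habitat loss, the upstream heron habitat loss

Immediate causes of the otter range expansion: the mayfly range expansion, the upstream heron habitat loss, the invasive mussel population surge, the juvenile carp collapse.
Further upstream: the sedge habitat loss, the bass bloom, the planktonic algae displacement.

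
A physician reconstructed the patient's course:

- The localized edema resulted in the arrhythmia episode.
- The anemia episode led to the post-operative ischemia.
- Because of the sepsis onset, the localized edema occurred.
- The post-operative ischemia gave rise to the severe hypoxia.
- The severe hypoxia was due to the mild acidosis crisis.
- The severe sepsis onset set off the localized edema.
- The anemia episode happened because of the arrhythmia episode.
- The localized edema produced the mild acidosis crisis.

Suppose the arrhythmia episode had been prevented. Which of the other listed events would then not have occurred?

the anemia episode, the post-operative ischemia

Downstream of the arrhythmia episode: the anemia episode, the post-operative ischemia, the severe hypoxia.
Of those, still caused via another path: the severe hypoxia.
The remainder have no surviving cause.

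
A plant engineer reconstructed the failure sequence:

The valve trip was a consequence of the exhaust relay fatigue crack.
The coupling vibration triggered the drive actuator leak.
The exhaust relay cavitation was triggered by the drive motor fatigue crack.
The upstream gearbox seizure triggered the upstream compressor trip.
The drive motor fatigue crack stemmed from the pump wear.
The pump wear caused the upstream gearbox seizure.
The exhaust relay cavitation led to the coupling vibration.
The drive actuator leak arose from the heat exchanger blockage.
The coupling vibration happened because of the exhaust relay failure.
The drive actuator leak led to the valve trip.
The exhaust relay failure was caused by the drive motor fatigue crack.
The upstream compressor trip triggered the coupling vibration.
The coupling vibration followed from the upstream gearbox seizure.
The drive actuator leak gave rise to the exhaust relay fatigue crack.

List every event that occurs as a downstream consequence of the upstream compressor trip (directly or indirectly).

Direct effects: the coupling vibration.
2 steps out: the drive actuator leak.
3 steps out: the exhaust relay fatigue crack, the valve trip.
Not reachable from it: the pump wear, the drive motor fatigue crack, the exhaust relay cavitation, the upstream gearbox seizure, the heat exchanger blockage, the exhaust relay failure.

the coupling vibration, the drive actuator leak, the exhaust relay fatigue crack, the valve trip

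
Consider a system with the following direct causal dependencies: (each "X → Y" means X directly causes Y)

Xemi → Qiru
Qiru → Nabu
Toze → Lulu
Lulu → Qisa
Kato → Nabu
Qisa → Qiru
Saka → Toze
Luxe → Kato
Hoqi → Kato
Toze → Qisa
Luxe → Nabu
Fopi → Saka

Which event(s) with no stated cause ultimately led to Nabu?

Fopi, Hoqi, Luxe, Xemi

Tracing upstream from Nabu: Nabu ← Qiru ← Qisa ← Toze ← Saka ← Fopi.
A separate upstream branch: Nabu ← Qiru ← Xemi.
A separate upstream branch: Nabu ← Kato ← Hoqi.
A separate upstream branch: Nabu ← Luxe.
Each of those chain origins has no stated cause.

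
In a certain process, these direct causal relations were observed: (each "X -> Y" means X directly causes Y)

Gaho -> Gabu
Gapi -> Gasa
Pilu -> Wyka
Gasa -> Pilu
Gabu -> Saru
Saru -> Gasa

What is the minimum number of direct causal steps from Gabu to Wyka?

4

Shortest chain: Gabu → Saru → Gasa → Pilu → Wyka.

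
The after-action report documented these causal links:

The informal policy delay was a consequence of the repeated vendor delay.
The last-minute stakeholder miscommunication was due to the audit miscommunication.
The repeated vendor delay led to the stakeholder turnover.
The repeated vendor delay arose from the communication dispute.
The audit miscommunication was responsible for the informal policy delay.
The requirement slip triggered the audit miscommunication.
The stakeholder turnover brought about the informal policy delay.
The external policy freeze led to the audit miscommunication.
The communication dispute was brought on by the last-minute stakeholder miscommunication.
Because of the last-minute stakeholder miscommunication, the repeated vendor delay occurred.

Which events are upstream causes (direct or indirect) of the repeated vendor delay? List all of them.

Immediate causes of the repeated vendor delay: the last-minute stakeholder miscommunication, the communication dispute.
Further upstream: the requirement slip, the audit miscommunication, the external policy freeze.

the audit miscommunication, the communication dispute, the external policy freeze, the last-minute stakeholder miscommunication, the requirement slip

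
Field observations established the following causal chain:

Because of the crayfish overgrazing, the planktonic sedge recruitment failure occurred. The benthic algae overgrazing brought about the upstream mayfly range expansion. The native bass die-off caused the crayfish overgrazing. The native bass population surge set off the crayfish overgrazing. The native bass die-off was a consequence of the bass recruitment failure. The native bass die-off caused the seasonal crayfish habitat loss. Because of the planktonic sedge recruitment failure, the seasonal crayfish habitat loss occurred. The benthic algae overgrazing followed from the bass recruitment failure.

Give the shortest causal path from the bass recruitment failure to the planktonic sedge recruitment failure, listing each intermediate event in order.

the bass recruitment failure → the native bass die-off
the native bass die-off → the crayfish overgrazing
the crayfish overgrazing → the planktonic sedge recruitment failure
Length: 3 steps.

the bass recruitment failure → the native bass die-off → the crayfish overgrazing → the planktonic sedge recruitment failure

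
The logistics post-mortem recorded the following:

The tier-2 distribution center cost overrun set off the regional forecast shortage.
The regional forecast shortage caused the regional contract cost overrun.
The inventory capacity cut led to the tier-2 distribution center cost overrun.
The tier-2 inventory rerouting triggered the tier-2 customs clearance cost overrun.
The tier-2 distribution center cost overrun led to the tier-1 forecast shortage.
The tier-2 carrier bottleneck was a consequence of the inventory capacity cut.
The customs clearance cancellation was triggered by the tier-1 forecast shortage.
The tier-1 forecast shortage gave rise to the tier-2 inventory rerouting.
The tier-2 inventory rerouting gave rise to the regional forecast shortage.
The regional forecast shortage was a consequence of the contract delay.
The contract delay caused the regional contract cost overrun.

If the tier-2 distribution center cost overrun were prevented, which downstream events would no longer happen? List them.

Downstream of the tier-2 distribution center cost overrun: the tier-1 forecast shortage, the tier-2 inventory rerouting, the regional forecast shortage, the customs clearance cancellation, the regional contract cost overrun, the tier-2 customs clearance cost overrun.
Of those, still caused via another path: the regional forecast shortage, the regional contract cost overrun.
The remainder have no surviving cause.

the customs clearance cancellation, the tier-1 forecast shortage, the tier-2 customs clearance cost overrun, the tier-2 inventory rerouting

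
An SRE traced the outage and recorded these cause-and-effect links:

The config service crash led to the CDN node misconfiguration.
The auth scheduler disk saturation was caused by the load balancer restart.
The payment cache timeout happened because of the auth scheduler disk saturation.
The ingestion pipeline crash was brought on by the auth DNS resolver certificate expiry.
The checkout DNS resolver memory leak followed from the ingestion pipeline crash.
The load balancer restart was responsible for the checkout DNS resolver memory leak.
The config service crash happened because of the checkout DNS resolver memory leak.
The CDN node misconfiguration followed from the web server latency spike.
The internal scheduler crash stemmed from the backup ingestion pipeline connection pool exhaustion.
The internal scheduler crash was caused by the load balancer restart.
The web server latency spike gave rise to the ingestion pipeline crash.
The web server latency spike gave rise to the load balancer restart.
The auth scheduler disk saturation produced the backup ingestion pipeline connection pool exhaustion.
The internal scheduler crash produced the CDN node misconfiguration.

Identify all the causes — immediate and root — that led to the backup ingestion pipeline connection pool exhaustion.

Immediate cause of the backup ingestion pipeline connection pool exhaustion: the auth scheduler disk saturation.
Further upstream: the web server latency spike, the load balancer restart.

the auth scheduler disk saturation, the load balancer restart, the web server latency spike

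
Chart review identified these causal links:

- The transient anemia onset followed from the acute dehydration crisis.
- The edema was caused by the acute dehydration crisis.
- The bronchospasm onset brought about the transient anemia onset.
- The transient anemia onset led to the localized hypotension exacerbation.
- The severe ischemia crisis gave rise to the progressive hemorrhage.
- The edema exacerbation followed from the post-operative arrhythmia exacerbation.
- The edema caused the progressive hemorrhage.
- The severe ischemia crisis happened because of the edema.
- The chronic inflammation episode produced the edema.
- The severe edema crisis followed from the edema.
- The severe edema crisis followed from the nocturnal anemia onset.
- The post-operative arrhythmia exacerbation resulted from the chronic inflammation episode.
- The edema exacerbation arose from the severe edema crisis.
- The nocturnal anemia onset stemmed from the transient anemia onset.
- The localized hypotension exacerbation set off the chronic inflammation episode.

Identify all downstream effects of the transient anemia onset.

Direct effects: the localized hypotension exacerbation, the nocturnal anemia onset.
2 steps out: the chronic inflammation episode, the severe edema crisis.
3 steps out: the edema, the post-operative arrhythmia exacerbation, the edema exacerbation.
4 steps out: the severe ischemia crisis, the progressive hemorrhage.
Not reachable from it: the acute dehydration crisis, the bronchospasm onset.

the chronic inflammation episode, the edema, the edema exacerbation, the localized hypotension exacerbation, the nocturnal anemia onset, the post-operative arrhythmia exacerbation, the progressive hemorrhage, the severe edema crisis, the severe ischemia crisis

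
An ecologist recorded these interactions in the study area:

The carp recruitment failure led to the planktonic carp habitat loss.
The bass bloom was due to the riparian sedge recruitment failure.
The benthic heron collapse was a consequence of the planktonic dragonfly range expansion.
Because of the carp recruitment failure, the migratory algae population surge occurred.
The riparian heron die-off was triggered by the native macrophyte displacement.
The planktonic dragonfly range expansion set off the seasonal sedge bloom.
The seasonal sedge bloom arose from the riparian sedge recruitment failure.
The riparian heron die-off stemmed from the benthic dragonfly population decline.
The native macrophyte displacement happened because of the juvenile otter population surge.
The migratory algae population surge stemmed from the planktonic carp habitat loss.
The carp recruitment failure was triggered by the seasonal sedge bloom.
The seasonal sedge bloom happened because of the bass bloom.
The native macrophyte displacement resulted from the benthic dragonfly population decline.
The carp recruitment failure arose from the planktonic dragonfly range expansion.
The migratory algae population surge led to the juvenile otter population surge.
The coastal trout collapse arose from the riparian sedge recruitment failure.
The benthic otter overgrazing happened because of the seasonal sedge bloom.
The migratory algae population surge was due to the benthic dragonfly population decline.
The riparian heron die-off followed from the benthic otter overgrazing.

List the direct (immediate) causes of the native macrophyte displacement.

the benthic dragonfly population decline, the juvenile otter population surge

Upstream contributors include the planktonic dragonfly range expansion, the riparian sedge recruitment failure, the bass bloom, the seasonal sedge bloom, the carp recruitment failure, the planktonic carp habitat loss, the migratory algae population surge, but only the benthic dragonfly population decline, the juvenile otter population surge feed directly into the native macrophyte displacement.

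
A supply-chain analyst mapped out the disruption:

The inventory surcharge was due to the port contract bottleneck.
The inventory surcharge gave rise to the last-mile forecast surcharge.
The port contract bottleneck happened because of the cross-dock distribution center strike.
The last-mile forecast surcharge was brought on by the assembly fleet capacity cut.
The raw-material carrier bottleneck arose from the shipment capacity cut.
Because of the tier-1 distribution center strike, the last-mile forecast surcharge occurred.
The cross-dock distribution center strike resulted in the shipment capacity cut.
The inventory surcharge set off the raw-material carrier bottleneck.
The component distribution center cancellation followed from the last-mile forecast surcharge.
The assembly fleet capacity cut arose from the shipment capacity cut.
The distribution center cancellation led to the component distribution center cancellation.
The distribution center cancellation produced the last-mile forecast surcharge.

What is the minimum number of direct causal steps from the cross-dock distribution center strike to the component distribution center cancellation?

Shortest chain: the cross-dock distribution center strike → the port contract bottleneck → the inventory surcharge → the last-mile forecast surcharge → the component distribution center cancellation.

4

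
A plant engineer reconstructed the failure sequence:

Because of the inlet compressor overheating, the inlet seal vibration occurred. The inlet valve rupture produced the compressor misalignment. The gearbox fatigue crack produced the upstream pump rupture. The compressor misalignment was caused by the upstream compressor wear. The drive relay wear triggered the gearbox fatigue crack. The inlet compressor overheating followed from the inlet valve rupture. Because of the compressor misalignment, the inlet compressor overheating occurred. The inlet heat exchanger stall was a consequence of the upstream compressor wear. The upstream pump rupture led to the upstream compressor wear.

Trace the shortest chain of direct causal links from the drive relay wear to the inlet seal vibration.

the drive relay wear → the gearbox fatigue crack → the upstream pump rupture → the upstream compressor wear → the compressor misalignment → the inlet compressor overheating → the inlet seal vibration

the drive relay wear → the gearbox fatigue crack
the gearbox fatigue crack → the upstream pump rupture
the upstream pump rupture → the upstream compressor wear
the upstream compressor wear → the compressor misalignment
the compressor misalignment → the inlet compressor overheating
the inlet compressor overheating → the inlet seal vibration
Length: 6 steps.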